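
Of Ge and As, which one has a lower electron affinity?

As

Electron affinity generally becomes more exothermic across a period toward the halogens and less exothermic down a group.
All lie in period 4; the across-period trend (electron affinity increases left to right) applies, with the exception below.
Note the exception: Ge has a higher electron affinity than As, contrary to the simple trend — adding an electron to As's half-filled 4p³ is unfavourable, so Ge (4p²) has the more exothermic EA.
Tabulated electron affinity (kJ/mol): Ge 119, As 78.
So As has the lower electron affinity (As < Ge).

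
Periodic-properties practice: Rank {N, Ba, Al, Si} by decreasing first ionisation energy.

N is in period 2, group 15; Al is in period 3, group 13; Si is in period 3, group 14; Ba is in period 6, group 2.
Across a period the outer electron is held more tightly (higher IE₁); down a group it sits in a higher shell, more shielded, and comes off more easily.
Neither a single period nor a single group — weigh both effects.
Al > Ba: both effects reinforce here, so Al is clearly the higher of the two.
Si > Al: Si lies to the right of Al in period 3, so the across-period effect alone puts Si higher.
N > Si: both effects reinforce here, so N is clearly the higher of the two.
Approximate values (kJ/mol): N 1402, Al 578, Si 786, Ba 503.
So from highest to lowest: N > Si > Al > Ba.

N > Si > Al > Ba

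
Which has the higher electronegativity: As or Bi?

As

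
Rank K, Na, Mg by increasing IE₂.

The second ionization energy removes an electron from the +1 ion. For each element: K⁺ is the bare [Ar] core; Na⁺ is the bare [Ne] core; Mg⁺ still has 1 valence electron.
Core electrons are held far more tightly than valence electrons, so K and Na top the IE_2 order.
The numbers (kJ/mol): K 3052, Na 4562, Mg 1451.
Overall IE_2 order: Mg < K < Na.

Mg, K, Na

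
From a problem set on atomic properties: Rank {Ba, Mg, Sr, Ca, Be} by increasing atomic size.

Be is in period 2, group 2; Mg is in period 3, group 2; Ca is in period 4, group 2; Sr is in period 5, group 2; Ba is in period 6, group 2.
Radius decreases left→right (rising Z_eff, same n) and increases top→bottom (higher n).
All are in group 2, so atomic radius increases down the group.
So from smallest to largest: Be < Mg < Ca < Sr < Ba.

Be < Mg < Ca < Sr < Ba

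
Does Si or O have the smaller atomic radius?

Atomic radius shrinks across a period as nuclear charge pulls the same shell inward, and grows down a group as new shells are added.
These span different periods and groups, so the two trends combine.
Si > O: relative to O, both the across-period and down-group shifts push Si's atomic radius up.
For reference (pm): O 63, Si 116.
So O has the smaller atomic radius (O < Si).

O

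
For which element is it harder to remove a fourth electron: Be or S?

Consider each +3 ion: Be³⁺ is already 1 electron into the core; S³⁺ still has 3 valence electrons.
Pulling an electron out of a noble-gas core costs far more than removing a remaining valence electron, so Be sits at the high end of IE_4.
Approximate IE_4 values (kJ/mol): Be 21007, S 4556.
Hence IE_4: S < Be.

Be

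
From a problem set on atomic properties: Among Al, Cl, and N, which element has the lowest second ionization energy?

Al

The second ionization energy removes an electron from the +1 ion. For each element: Al⁺ still has 2 valence electrons; Cl⁺ still has 6 valence electrons; N⁺ still has 4 valence electrons.
All are still removing valence electrons, so compare the +1 ions as you would atoms: IE_2 generally rises across a period (higher Z_eff) and falls down a group (larger shell), subject to the usual subshell exceptions.
Valence configurations: Al⁺ [Ne]3s², Cl⁺ [Ne]3s²3p⁴, N⁺ [He]2s²2p².
Tabulated IE_2 (kJ/mol): Al 1817, Cl 2298, N 2856.
Overall IE_2 order: Al < Cl < N.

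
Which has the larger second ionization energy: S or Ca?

S

IE_2 is the cost of taking one more electron from the +1 cation: S⁺ still has 5 valence electrons; Ca⁺ still has 1 valence electron.
All are still removing valence electrons, so compare the +1 ions as you would atoms: IE_2 generally rises across a period (higher Z_eff) and falls down a group (larger shell), subject to the usual subshell exceptions.
Valence configurations: S⁺ [Ne]3s²3p³, Ca⁺ [Ar]4s¹.
Approximate IE_2 values (kJ/mol): S 2252, Ca 1145.
So the second ionization energies run Ca < S.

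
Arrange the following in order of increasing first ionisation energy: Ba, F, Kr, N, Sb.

Ba < Sb < Kr < N < F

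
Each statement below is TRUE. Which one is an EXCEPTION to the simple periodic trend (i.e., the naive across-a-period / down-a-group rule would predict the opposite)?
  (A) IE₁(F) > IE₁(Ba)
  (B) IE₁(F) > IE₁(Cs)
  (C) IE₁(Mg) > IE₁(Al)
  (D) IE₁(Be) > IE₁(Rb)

(C)

The general trend: first ionization energy increases across a period and decreases down a group.
(A) F (period 2, group 17) vs Ba (period 6, group 2): the stated order agrees with the simple trend.
(B) F (period 2, group 17) vs Cs (period 6, group 1): the stated order agrees with the simple trend.
(C) Mg (period 3, group 2) vs Al (period 3, group 13): the stated order contradicts the simple trend.
(D) Be (period 2, group 2) vs Rb (period 5, group 1): the stated order agrees with the simple trend.
The exception is (C): Al's single 3p electron is easier to remove than one from Mg's filled 3s².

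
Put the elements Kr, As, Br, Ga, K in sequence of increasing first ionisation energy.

K < Ga < As < Br < Kr

K is in period 4, group 1; Ga is in period 4, group 13; As is in period 4, group 15; Br is in period 4, group 17; Kr is in period 4, group 18.
Removing the outermost electron gets harder across a period and easier down a group.
All lie in period 4, so first ionization energy increases left to right.
So from lowest to highest: K < Ga < As < Br < Kr.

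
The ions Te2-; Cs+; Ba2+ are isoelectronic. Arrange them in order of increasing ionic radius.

Ba2+, Cs+, Te2-

All of these have 54 electrons, so size is governed by nuclear charge alone: the more protons, the stronger the pull on the same electron cloud, and the smaller the ion.
Nuclear charges: Ba2+ (Z=56), Cs+ (Z=55), Te2- (Z=52).
Smallest to largest: Ba2+ < Cs+ < Te2-.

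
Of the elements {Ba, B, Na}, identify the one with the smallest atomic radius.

B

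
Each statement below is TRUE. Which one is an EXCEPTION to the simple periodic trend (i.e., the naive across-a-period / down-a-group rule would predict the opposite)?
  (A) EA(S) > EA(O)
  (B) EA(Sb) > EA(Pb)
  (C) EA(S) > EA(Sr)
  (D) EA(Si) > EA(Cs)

The general trend: electron affinity increases across a period and decreases down a group.
(A) S (period 3, group 16) vs O (period 2, group 16): the stated order contradicts the simple trend.
(B) Sb (period 5, group 15) vs Pb (period 6, group 14): the stated order agrees with the simple trend.
(C) S (period 3, group 16) vs Sr (period 5, group 2): the stated order agrees with the simple trend.
(D) Si (period 3, group 14) vs Cs (period 6, group 1): the stated order agrees with the simple trend.
The exception is (A): the compact 2p subshell of O repels the added electron more than S's larger 3p does.

(A)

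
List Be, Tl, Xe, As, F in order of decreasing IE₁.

F > Xe > As > Be > Tl

Be is in period 2, group 2; F is in period 2, group 17; As is in period 4, group 15; Xe is in period 5, group 18; Tl is in period 6, group 13.
IE₁ increases left→right with effective nuclear charge and decreases top→bottom as the valence shell moves farther out.
Here both period and group differ, so the two effects have to be weighed against each other.
Be > Tl: the two effects oppose for this pair; the down-group effect wins (900 vs 589 kJ/mol).
As > Be: period and group pull opposite ways; the across-period shift dominates (947 vs 900 kJ/mol).
Xe > As: period and group pull opposite ways; the across-period shift dominates (1170 vs 947 kJ/mol).
F > Xe: the two effects oppose for this pair; the down-group effect wins (1681 vs 1170 kJ/mol).
For reference (kJ/mol): Be 900, F 1681, As 947, Xe 1170, Tl 589.
So from highest to lowest: F > Xe > As > Be > Tl.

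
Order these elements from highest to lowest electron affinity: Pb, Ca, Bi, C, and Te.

Te > C > Bi > Pb > Ca

C is in period 2, group 14; Ca is in period 4, group 2; Te is in period 5, group 16; Pb is in period 6, group 14; Bi is in period 6, group 15.
Adding an electron releases more energy for atoms nearer the top right (short of the noble gases).
Neither a single period nor a single group — weigh both effects.
Pb > Ca: the two effects oppose for this pair; the across-period effect wins (35 vs 2 kJ/mol).
Bi > Pb: Bi lies to the right of Pb in period 6, so the across-period effect alone puts Bi higher.
C > Bi: the two effects oppose for this pair; the down-group effect wins (122 vs 91 kJ/mol).
Te > C: period and group pull opposite ways; the across-period shift dominates (190 vs 122 kJ/mol).
Approximate values (kJ/mol): C 122, Ca 2, Te 190, Pb 35, Bi 91.
So from highest to lowest: Te > C > Bi > Pb > Ca.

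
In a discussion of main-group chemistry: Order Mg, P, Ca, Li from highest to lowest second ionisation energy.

Li > P > Mg > Ca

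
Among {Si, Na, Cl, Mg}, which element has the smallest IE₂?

Consider each +1 ion: Si⁺ still has 3 valence electrons; Na⁺ is the bare [Ne] core; Cl⁺ still has 6 valence electrons; Mg⁺ still has 1 valence electron.
Pulling an electron out of a noble-gas core costs far more than removing a remaining valence electron, so Na sits at the high end of IE_2.
Valence configurations: Si⁺ [Ne]3s²3p¹, Cl⁺ [Ne]3s²3p⁴, Mg⁺ [Ne]3s¹.
Tabulated IE_2 (kJ/mol): Si 1577, Na 4562, Cl 2298, Mg 1451.
Hence IE_2: Mg < Si < Cl < Na.

Mg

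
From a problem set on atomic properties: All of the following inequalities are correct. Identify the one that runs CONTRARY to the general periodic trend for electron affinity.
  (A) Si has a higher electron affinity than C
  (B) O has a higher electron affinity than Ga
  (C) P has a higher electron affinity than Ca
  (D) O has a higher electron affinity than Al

(A)

The general trend: electron affinity increases across a period and decreases down a group.
(A) Si (period 3, group 14) vs C (period 2, group 14): the stated order contradicts the simple trend.
(B) O (period 2, group 16) vs Ga (period 4, group 13): the stated order agrees with the simple trend.
(C) P (period 3, group 15) vs Ca (period 4, group 2): the stated order agrees with the simple trend.
(D) O (period 2, group 16) vs Al (period 3, group 13): the stated order agrees with the simple trend.
The exception is (A): Si's larger, more diffuse 3p orbitals accept an added electron slightly more readily than C's compact 2p.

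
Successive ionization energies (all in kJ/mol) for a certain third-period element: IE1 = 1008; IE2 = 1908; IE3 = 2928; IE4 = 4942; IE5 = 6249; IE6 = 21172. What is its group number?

Group 15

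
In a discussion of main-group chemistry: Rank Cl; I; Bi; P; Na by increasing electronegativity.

Na < Bi < P < I < Cl

Smaller atoms with higher effective nuclear charge are more electronegative.
Neither a single period nor a single group — weigh both effects.
Bi > Na: the two effects oppose for this pair; the across-period effect wins (2.02 vs 0.93).
P > Bi: they share group 15; the group trend gives P the larger value.
I > P: period and group pull opposite ways; the across-period shift dominates (2.66 vs 2.19).
Cl > I: Cl sits above I in group 17, so the down-group effect alone puts Cl higher.
Approximate values (Pauling): Na 0.93, P 2.19, Cl 3.16, I 2.66, Bi 2.02.
So from lowest to highest: Na < Bi < P < I < Cl.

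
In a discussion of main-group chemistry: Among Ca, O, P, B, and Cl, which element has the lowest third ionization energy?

P

IE_3 is the cost of taking one more electron from the +2 cation: Ca²⁺ is the bare [Ar] core; O²⁺ still has 4 valence electrons; P²⁺ still has 3 valence electrons; B²⁺ still has 1 valence electron; Cl²⁺ still has 5 valence electrons.
Usually core removal costs more than valence removal, but here the competition is close: a tightly held n=2 valence electron can cost more to remove than an n=3 core electron, so the actual values have to decide it.
Valence configurations: O²⁺ [He]2s²2p², P²⁺ [Ne]3s²3p¹, B²⁺ [He]2s¹, Cl²⁺ [Ne]3s²3p³.
The numbers (kJ/mol): Ca 4912, O 5300, P 2914, B 3660, Cl 3822.
Putting it together, IE_3: P < B < Cl < Ca < O.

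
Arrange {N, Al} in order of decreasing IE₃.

The third ionization energy removes an electron from the +2 ion. For each element: N²⁺ still has 3 valence electrons; Al²⁺ still has 1 valence electron.
All are still removing valence electrons, so compare the +2 ions as you would atoms: IE_3 generally rises across a period (higher Z_eff) and falls down a group (larger shell), subject to the usual subshell exceptions.
Valence configurations: N²⁺ [He]2s²2p¹, Al²⁺ [Ne]3s¹.
Tabulated IE_3 (kJ/mol): N 4578, Al 2745.
Hence IE_3: Al < N.

N > Al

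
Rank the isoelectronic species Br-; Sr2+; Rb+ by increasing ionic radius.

Sr2+, Rb+, Br-

All of these have 36 electrons, so size is governed by nuclear charge alone: the more protons, the stronger the pull on the same electron cloud, and the smaller the ion.
Nuclear charges: Sr2+ (Z=38), Rb+ (Z=37), Br- (Z=35).
Smallest to largest: Sr2+ < Rb+ < Br-.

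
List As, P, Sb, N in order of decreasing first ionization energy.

N > P > As > Sb

N is in period 2, group 15; P is in period 3, group 15; As is in period 4, group 15; Sb is in period 5, group 15.
IE₁ increases left→right with effective nuclear charge and decreases top→bottom as the valence shell moves farther out.
All are in group 15, so first ionization energy increases up the group.
So from highest to lowest: N > P > As > Sb.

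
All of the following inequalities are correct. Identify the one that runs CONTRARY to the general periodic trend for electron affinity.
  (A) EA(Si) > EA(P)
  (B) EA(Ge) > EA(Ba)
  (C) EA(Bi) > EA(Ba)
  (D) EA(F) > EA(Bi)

(A)

The general trend: electron affinity increases across a period and decreases down a group.
(A) Si (period 3, group 14) vs P (period 3, group 15): the stated order contradicts the simple trend.
(B) Ge (period 4, group 14) vs Ba (period 6, group 2): the stated order agrees with the simple trend.
(C) Bi (period 6, group 15) vs Ba (period 6, group 2): the stated order agrees with the simple trend.
(D) F (period 2, group 17) vs Bi (period 6, group 15): the stated order agrees with the simple trend.
The exception is (A): adding an electron to P's half-filled 3p³ is unfavourable, so Si (3p²) has the more exothermic EA.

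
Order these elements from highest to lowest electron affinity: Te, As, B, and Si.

B is in period 2, group 13; Si is in period 3, group 14; As is in period 4, group 15; Te is in period 5, group 16.
Atoms with high Z_eff and room in the valence shell (especially the halogens) have the most exothermic electron affinities.
These sit on a diagonal, where the across-period and down-group effects partly cancel.
As > B: the two effects oppose for this pair; the across-period effect wins (78 vs 27 kJ/mol).
Si > As: period and group pull opposite ways; the down-group shift dominates (134 vs 78 kJ/mol).
Te > Si: the two effects oppose for this pair; the across-period effect wins (190 vs 134 kJ/mol).
For reference (kJ/mol): B 27, Si 134, As 78, Te 190.
So from highest to lowest: Te > Si > As > B.

Te, Si, As, B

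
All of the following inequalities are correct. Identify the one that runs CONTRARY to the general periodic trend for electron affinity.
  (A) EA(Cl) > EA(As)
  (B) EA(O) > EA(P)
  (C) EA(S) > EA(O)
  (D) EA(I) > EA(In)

The general trend: electron affinity increases across a period and decreases down a group.
(A) Cl (period 3, group 17) vs As (period 4, group 15): the stated order agrees with the simple trend.
(B) O (period 2, group 16) vs P (period 3, group 15): the stated order agrees with the simple trend.
(C) S (period 3, group 16) vs O (period 2, group 16): the stated order contradicts the simple trend.
(D) I (period 5, group 17) vs In (period 5, group 13): the stated order agrees with the simple trend.
The exception is (C): the compact 2p subshell of O repels the added electron more than S's larger 3p does.

(C)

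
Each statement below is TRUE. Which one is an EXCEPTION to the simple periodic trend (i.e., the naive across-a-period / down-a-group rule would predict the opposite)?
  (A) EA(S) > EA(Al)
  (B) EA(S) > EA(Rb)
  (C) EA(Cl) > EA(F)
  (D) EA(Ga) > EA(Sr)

(C)

The general trend: electron affinity increases across a period and decreases down a group.
(A) S (period 3, group 16) vs Al (period 3, group 13): the stated order agrees with the simple trend.
(B) S (period 3, group 16) vs Rb (period 5, group 1): the stated order agrees with the simple trend.
(C) Cl (period 3, group 17) vs F (period 2, group 17): the stated order contradicts the simple trend.
(D) Ga (period 4, group 13) vs Sr (period 5, group 2): the stated order agrees with the simple trend.
The exception is (C): F's small 2p subshell makes the incoming electron feel strong e⁻–e⁻ repulsion, so Cl actually releases more energy on gaining an electron.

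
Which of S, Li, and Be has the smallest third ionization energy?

S

The third ionization energy removes an electron from the +2 ion. For each element: S²⁺ still has 4 valence electrons; Li²⁺ is already 1 electron into the core; Be²⁺ is the bare [He] core.
Breaking into a closed-shell core is much more expensive than removing a leftover valence electron — Li and Be have the largest IE_3 here.
Approximate IE_3 values (kJ/mol): S 3357, Li 11815, Be 14849.
Putting it together, IE_3: S < Li < Be.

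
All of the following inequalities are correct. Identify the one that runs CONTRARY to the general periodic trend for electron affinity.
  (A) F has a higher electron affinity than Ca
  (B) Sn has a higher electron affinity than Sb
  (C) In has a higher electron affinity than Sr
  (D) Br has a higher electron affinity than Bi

The general trend: electron affinity increases across a period and decreases down a group.
(A) F (period 2, group 17) vs Ca (period 4, group 2): the stated order agrees with the simple trend.
(B) Sn (period 5, group 14) vs Sb (period 5, group 15): the stated order contradicts the simple trend.
(C) In (period 5, group 13) vs Sr (period 5, group 2): the stated order agrees with the simple trend.
(D) Br (period 4, group 17) vs Bi (period 6, group 15): the stated order agrees with the simple trend.
The exception is (B): adding an electron to Sb's half-filled 5p³ is unfavourable, so Sn has the more exothermic EA.

(B)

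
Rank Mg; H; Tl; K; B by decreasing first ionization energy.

H is in period 1, group 1; B is in period 2, group 13; Mg is in period 3, group 2; K is in period 4, group 1; Tl is in period 6, group 13.
Across a period the outer electron is held more tightly (higher IE₁); down a group it sits in a higher shell, more shielded, and comes off more easily.
Neither a single period nor a single group — weigh both effects.
Tl > K: period and group pull opposite ways; the across-period shift dominates (589 vs 419 kJ/mol).
Mg > Tl: period and group pull opposite ways; the down-group shift dominates (738 vs 589 kJ/mol).
B > Mg: relative to Mg, both the across-period and down-group shifts push B's first ionization energy up.
H > B: period and group pull opposite ways; the down-group shift dominates (1312 vs 801 kJ/mol).
For reference (kJ/mol): H 1312, B 801, Mg 738, K 419, Tl 589.
So from highest to lowest: H > B > Mg > Tl > K.

H > B > Mg > Tl > K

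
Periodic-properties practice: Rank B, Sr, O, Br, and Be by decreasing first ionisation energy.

O, Br, Be, B, Sr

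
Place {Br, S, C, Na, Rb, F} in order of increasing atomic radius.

F < C < S < Br < Na < Rb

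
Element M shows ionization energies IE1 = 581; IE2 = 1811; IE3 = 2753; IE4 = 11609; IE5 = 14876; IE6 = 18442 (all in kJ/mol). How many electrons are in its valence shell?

3

Look for the largest jump between consecutive ionization energies: IE4/IE3 ≈ 4.2, far larger than any earlier ratio.
That jump marks the point where a core electron is being removed. So the atom has 3 valence electrons.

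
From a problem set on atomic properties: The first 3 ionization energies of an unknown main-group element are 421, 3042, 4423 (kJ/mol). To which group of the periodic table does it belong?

Look for the largest jump between consecutive ionization energies: IE2/IE1 ≈ 7.2, far larger than any earlier ratio.
That jump marks the point where a core electron is being removed. So the atom has 1 valence electron.
A main-group element with 1 valence electron is in group 1.

Group 1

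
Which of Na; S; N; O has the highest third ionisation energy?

After 2 electrons have been removed, what remains? Na²⁺ is already 1 electron into the core; S²⁺ still has 4 valence electrons; N²⁺ still has 3 valence electrons; O²⁺ still has 4 valence electrons.
Breaking into a closed-shell core is much more expensive than removing a leftover valence electron — Na has the largest IE_3 here.
Valence configurations: S²⁺ [Ne]3s²3p², N²⁺ [He]2s²2p¹, O²⁺ [He]2s²2p².
Tabulated IE_3 (kJ/mol): Na 6910, S 3357, N 4578, O 5300.
So the third ionization energies run S < N < O < Na.

Na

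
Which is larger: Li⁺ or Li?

Li

Forming Li⁺ removes 1 electron from Li. Fewer electrons for the same nuclear charge means less shielding and a higher Z_eff on the remaining electrons, and for main-group metals the entire outer shell is lost.
A cation is smaller than its parent atom: Li⁺ < Li.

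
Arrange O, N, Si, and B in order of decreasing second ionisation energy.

The second ionization energy removes an electron from the +1 ion. For each element: O⁺ still has 5 valence electrons; N⁺ still has 4 valence electrons; Si⁺ still has 3 valence electrons; B⁺ still has 2 valence electrons.
All are still removing valence electrons, so compare the +1 ions as you would atoms: IE_2 generally rises across a period (higher Z_eff) and falls down a group (larger shell), subject to the usual subshell exceptions.
Valence configurations: O⁺ [He]2s²2p³, N⁺ [He]2s²2p², Si⁺ [Ne]3s²3p¹, B⁺ [He]2s².
The numbers (kJ/mol): O 3388, N 2856, Si 1577, B 2427.
Hence IE_2: Si < B < N < O.

O > N > B > Si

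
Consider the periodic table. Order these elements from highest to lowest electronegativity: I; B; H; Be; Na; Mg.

H is in period 1, group 1; Be is in period 2, group 2; B is in period 2, group 13; Na is in period 3, group 1; Mg is in period 3, group 2; I is in period 5, group 17.
Atoms toward the upper right of the periodic table pull bonding electrons most strongly.
Here both period and group differ, so the two effects have to be weighed against each other.
Mg > Na: both are in period 3; the period trend gives Mg the larger value.
Be > Mg: Be sits above Mg in group 2, so the down-group effect alone puts Be higher.
B > Be: both are in period 2; the period trend gives B the larger value.
H > B: the two effects oppose for this pair; the down-group effect wins (2.20 vs 2.04).
I > H: the two effects oppose for this pair; the across-period effect wins (2.66 vs 2.20).
Tabulated electronegativity (Pauling): H 2.20, Be 1.57, B 2.04, Na 0.93, Mg 1.31, I 2.66.
So from highest to lowest: I > H > B > Be > Mg > Na.

I > H > B > Be > Mg > Na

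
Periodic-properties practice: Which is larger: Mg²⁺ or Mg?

Mg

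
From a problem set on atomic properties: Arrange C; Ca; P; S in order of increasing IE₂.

The second ionization energy removes an electron from the +1 ion. For each element: C⁺ still has 3 valence electrons; Ca⁺ still has 1 valence electron; P⁺ still has 4 valence electrons; S⁺ still has 5 valence electrons.
All are still removing valence electrons, so compare the +1 ions as you would atoms: IE_2 generally rises across a period (higher Z_eff) and falls down a group (larger shell), subject to the usual subshell exceptions.
Valence configurations: C⁺ [He]2s²2p¹, Ca⁺ [Ar]4s¹, P⁺ [Ne]3s²3p², S⁺ [Ne]3s²3p³.
Approximate IE_2 values (kJ/mol): C 2353, Ca 1145, P 1907, S 2252.
So the second ionization energies run Ca < P < S < C.

Ca, P, S, C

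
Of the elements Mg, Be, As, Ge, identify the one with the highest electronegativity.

As

Smaller atoms with higher effective nuclear charge are more electronegative.
Here both period and group differ, so the two effects have to be weighed against each other.
Be > Mg: they share group 2; the group trend gives Be the larger value.
Ge > Be: the two effects oppose for this pair; the across-period effect wins (2.01 vs 1.57).
As > Ge: both are in period 4; the period trend gives As the larger value.
For reference (Pauling): Be 1.57, Mg 1.31, Ge 2.01, As 2.18.
The highest electronegativity among these belongs to As.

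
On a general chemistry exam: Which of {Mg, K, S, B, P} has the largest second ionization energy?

K

After 1 electron has been removed, what remains? Mg⁺ still has 1 valence electron; K⁺ is the bare [Ar] core; S⁺ still has 5 valence electrons; B⁺ still has 2 valence electrons; P⁺ still has 4 valence electrons.
Core electrons are held far more tightly than valence electrons, so K tops the IE_2 order.
Valence configurations: Mg⁺ [Ne]3s¹, S⁺ [Ne]3s²3p³, B⁺ [He]2s², P⁺ [Ne]3s²3p².
The numbers (kJ/mol): Mg 1451, K 3052, S 2252, B 2427, P 1907.
Overall IE_2 order: Mg < P < S < B < K.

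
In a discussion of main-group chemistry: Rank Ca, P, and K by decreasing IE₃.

Ca > K > P

After 2 electrons have been removed, what remains? Ca²⁺ is the bare [Ar] core; P²⁺ still has 3 valence electrons; K²⁺ is already 1 electron into the core.
Pulling an electron out of a noble-gas core costs far more than removing a remaining valence electron, so K and Ca sit at the high end of IE_3.
The numbers (kJ/mol): Ca 4912, P 2914, K 4420.
Putting it together, IE_3: P < K < Ca.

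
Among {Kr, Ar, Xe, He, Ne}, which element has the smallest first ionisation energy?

Xe

He is in period 1, group 18; Ne is in period 2, group 18; Ar is in period 3, group 18; Kr is in period 4, group 18; Xe is in period 5, group 18.
IE₁ increases left→right with effective nuclear charge and decreases top→bottom as the valence shell moves farther out.
All are in group 18, so first ionization energy increases up the group.
The smallest first ionisation energy among these belongs to Xe.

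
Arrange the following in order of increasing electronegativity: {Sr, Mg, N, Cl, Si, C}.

Sr < Mg < Si < C < N < Cl

C is in period 2, group 14; N is in period 2, group 15; Mg is in period 3, group 2; Si is in period 3, group 14; Cl is in period 3, group 17; Sr is in period 5, group 2.
Atoms toward the upper right of the periodic table pull bonding electrons most strongly.
Here both period and group differ, so the two effects have to be weighed against each other.
Mg > Sr: they share group 2; the group trend gives Mg the larger value.
Si > Mg: Si lies to the right of Mg in period 3, so the across-period effect alone puts Si higher.
C > Si: C sits above Si in group 14, so the down-group effect alone puts C higher.
N > C: N lies to the right of C in period 2, so the across-period effect alone puts N higher.
Cl > N: period and group pull opposite ways; the across-period shift dominates (3.16 vs 3.04).
Tabulated electronegativity (Pauling): C 2.55, N 3.04, Mg 1.31, Si 1.90, Cl 3.16, Sr 0.95.
So from lowest to highest: Sr < Mg < Si < C < N < Cl.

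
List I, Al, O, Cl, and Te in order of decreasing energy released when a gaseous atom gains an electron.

O is in period 2, group 16; Al is in period 3, group 13; Cl is in period 3, group 17; Te is in period 5, group 16; I is in period 5, group 17.
Atoms with high Z_eff and room in the valence shell (especially the halogens) have the most exothermic electron affinities.
Here both period and group differ, so the two effects have to be weighed against each other.
O > Al: both effects reinforce here, so O is clearly the higher of the two.
Te > O: this pair runs against the simple trend — see the exception note.
I > Te: I lies to the right of Te in period 5, so the across-period effect alone puts I higher.
Cl > I: they share group 17; the group trend gives Cl the larger value.
Note the exception: Te has a higher electron affinity than O, contrary to the simple trend — O's compact 2p subshell gives strong electron–electron repulsion on the added electron.
For reference (kJ/mol): O 141, Al 42, Cl 349, Te 190, I 295.
So from highest to lowest: Cl > I > Te > O > Al.

Cl > I > Te > O > Al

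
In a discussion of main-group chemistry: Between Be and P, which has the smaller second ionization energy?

Be

Consider each +1 ion: Be⁺ still has 1 valence electron; P⁺ still has 4 valence electrons.
All are still removing valence electrons, so compare the +1 ions as you would atoms: IE_2 generally rises across a period (higher Z_eff) and falls down a group (larger shell), subject to the usual subshell exceptions.
Valence configurations: Be⁺ [He]2s¹, P⁺ [Ne]3s²3p².
Approximate IE_2 values (kJ/mol): Be 1757, P 1907.
Overall IE_2 order: Be < P.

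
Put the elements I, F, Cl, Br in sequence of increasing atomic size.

F < Cl < Br < I

F is in period 2, group 17; Cl is in period 3, group 17; Br is in period 4, group 17; I is in period 5, group 17.
Across a period the added protons contract the valence shell; down a group each new principal shell makes the atom larger.
All are in group 17, so atomic radius increases down the group.
So from smallest to largest: F < Cl < Br < I.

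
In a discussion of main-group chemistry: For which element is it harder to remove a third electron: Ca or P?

Ca

Consider each +2 ion: Ca²⁺ is the bare [Ar] core; P²⁺ still has 3 valence electrons.
Core electrons are held far more tightly than valence electrons, so Ca tops the IE_3 order.
Approximate IE_3 values (kJ/mol): Ca 4912, P 2914.
So the third ionization energies run P < Ca.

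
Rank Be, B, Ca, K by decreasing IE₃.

After 2 electrons have been removed, what remains? Be²⁺ is the bare [He] core; B²⁺ still has 1 valence electron; Ca²⁺ is the bare [Ar] core; K²⁺ is already 1 electron into the core.
Core electrons are held far more tightly than valence electrons, so K, Ca and Be top the IE_3 order.
Tabulated IE_3 (kJ/mol): Be 14849, B 3660, Ca 4912, K 4420.
Putting it together, IE_3: B < K < Ca < Be.

Be, Ca, K, B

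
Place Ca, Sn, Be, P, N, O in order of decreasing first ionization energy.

Be is in period 2, group 2; N is in period 2, group 15; O is in period 2, group 16; P is in period 3, group 15; Ca is in period 4, group 2; Sn is in period 5, group 14.
Across a period the outer electron is held more tightly (higher IE₁); down a group it sits in a higher shell, more shielded, and comes off more easily.
Neither a single period nor a single group — weigh both effects.
Sn > Ca: period and group pull opposite ways; the across-period shift dominates (709 vs 590 kJ/mol).
Be > Sn: period and group pull opposite ways; the down-group shift dominates (900 vs 709 kJ/mol).
P > Be: period and group pull opposite ways; the across-period shift dominates (1012 vs 900 kJ/mol).
O > P: relative to P, both the across-period and down-group shifts push O's first ionization energy up.
N > O: this pair runs against the simple trend — see the exception note.
Note the exception: N has a higher first ionization energy than O, contrary to the simple trend — pairing an electron in O's 2p⁴ costs repulsion energy, so O ionizes more easily than half-filled N (2p³).
Tabulated first ionization energy (kJ/mol): Be 900, N 1402, O 1314, P 1012, Ca 590, Sn 709.
So from highest to lowest: N > O > P > Be > Sn > Ca.

N, O, P, Be, Sn, Ca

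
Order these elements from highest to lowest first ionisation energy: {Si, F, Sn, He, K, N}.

First ionization energy rises across a period (greater Z_eff holds electrons more tightly) and falls down a group (valence electrons are farther from the nucleus).
Neither a single period nor a single group — weigh both effects.
Sn > K: period and group pull opposite ways; the across-period shift dominates (709 vs 419 kJ/mol).
Si > Sn: Si sits above Sn in group 14, so the down-group effect alone puts Si higher.
N > Si: relative to Si, both the across-period and down-group shifts push N's first ionization energy up.
F > N: both are in period 2; the period trend gives F the larger value.
He > F: relative to F, both the across-period and down-group shifts push He's first ionization energy up.
Approximate values (kJ/mol): He 2372, N 1402, F 1681, Si 786, K 419, Sn 709.
So from highest to lowest: He > F > N > Si > Sn > K.

He > F > N > Si > Sn > K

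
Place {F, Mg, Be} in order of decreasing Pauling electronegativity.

F > Be > Mg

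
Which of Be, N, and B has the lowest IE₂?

Be

IE_2 is the cost of taking one more electron from the +1 cation: Be⁺ still has 1 valence electron; N⁺ still has 4 valence electrons; B⁺ still has 2 valence electrons.
All are still removing valence electrons, so compare the +1 ions as you would atoms: IE_2 generally rises across a period (higher Z_eff) and falls down a group (larger shell), subject to the usual subshell exceptions.
Valence configurations: Be⁺ [He]2s¹, N⁺ [He]2s²2p², B⁺ [He]2s².
The numbers (kJ/mol): Be 1757, N 2856, B 2427.
So the second ionization energies run Be < B < N.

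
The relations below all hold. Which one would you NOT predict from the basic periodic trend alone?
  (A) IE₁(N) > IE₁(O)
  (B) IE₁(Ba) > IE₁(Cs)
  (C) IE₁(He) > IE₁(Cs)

(A)

The general trend: first ionization energy increases across a period and decreases down a group.
(A) N (period 2, group 15) vs O (period 2, group 16): the stated order contradicts the simple trend.
(B) Ba (period 6, group 2) vs Cs (period 6, group 1): the stated order agrees with the simple trend.
(C) He (period 1, group 18) vs Cs (period 6, group 1): the stated order agrees with the simple trend.
The exception is (A): pairing an electron in O's 2p⁴ costs repulsion energy, so O ionizes more easily than half-filled N (2p³).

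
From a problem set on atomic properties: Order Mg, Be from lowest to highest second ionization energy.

Mg < Be

Consider each +1 ion: Mg⁺ still has 1 valence electron; Be⁺ still has 1 valence electron.
All are still removing valence electrons, so compare the +1 ions as you would atoms: IE_2 generally rises across a period (higher Z_eff) and falls down a group (larger shell), subject to the usual subshell exceptions.
Valence configurations: Mg⁺ [Ne]3s¹, Be⁺ [He]2s¹.
Approximate IE_2 values (kJ/mol): Mg 1451, Be 1757.
Hence IE_2: Mg < Be.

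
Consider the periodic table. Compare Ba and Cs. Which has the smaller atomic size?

Ba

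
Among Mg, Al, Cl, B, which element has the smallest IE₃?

Al

Consider each +2 ion: Mg²⁺ is the bare [Ne] core; Al²⁺ still has 1 valence electron; Cl²⁺ still has 5 valence electrons; B²⁺ still has 1 valence electron.
Pulling an electron out of a noble-gas core costs far more than removing a remaining valence electron, so Mg sits at the high end of IE_3.
Valence configurations: Al²⁺ [Ne]3s¹, Cl²⁺ [Ne]3s²3p³, B²⁺ [He]2s¹.
The numbers (kJ/mol): Mg 7733, Al 2745, Cl 3822, B 3660.
Putting it together, IE_3: Al < B < Cl < Mg.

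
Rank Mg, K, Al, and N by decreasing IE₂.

IE_2 is the cost of taking one more electron from the +1 cation: Mg⁺ still has 1 valence electron; K⁺ is the bare [Ar] core; Al⁺ still has 2 valence electrons; N⁺ still has 4 valence electrons.
Pulling an electron out of a noble-gas core costs far more than removing a remaining valence electron, so K sits at the high end of IE_2.
Valence configurations: Mg⁺ [Ne]3s¹, Al⁺ [Ne]3s², N⁺ [He]2s²2p².
Approximate IE_2 values (kJ/mol): Mg 1451, K 3052, Al 1817, N 2856.
Hence IE_2: Mg < Al < N < K.

K, N, Al, Mg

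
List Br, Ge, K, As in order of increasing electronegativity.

K is in period 4, group 1; Ge is in period 4, group 14; As is in period 4, group 15; Br is in period 4, group 17.
EN rises left→right (higher Z_eff, smaller atoms) and falls top→bottom (larger, more shielded atoms).
All lie in period 4, so electronegativity increases left to right.
So from lowest to highest: K < Ge < As < Br.

K < Ge < As < Br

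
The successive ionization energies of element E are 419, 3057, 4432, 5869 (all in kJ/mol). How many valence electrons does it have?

Look for the largest jump between consecutive ionization energies: IE2/IE1 ≈ 7.3, far larger than any earlier ratio.
That jump marks the point where a core electron is being removed. So the atom has 1 valence electron.

1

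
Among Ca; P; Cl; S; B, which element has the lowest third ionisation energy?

P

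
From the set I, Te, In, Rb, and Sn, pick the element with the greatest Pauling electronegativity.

I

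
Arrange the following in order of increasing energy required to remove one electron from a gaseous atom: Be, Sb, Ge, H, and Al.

H is in period 1, group 1; Be is in period 2, group 2; Al is in period 3, group 13; Ge is in period 4, group 14; Sb is in period 5, group 15.
IE₁ increases left→right with effective nuclear charge and decreases top→bottom as the valence shell moves farther out.
These sit on a diagonal, where the across-period and down-group effects partly cancel.
Ge > Al: period and group pull opposite ways; the across-period shift dominates (762 vs 578 kJ/mol).
Sb > Ge: the two effects oppose for this pair; the across-period effect wins (831 vs 762 kJ/mol).
Be > Sb: period and group pull opposite ways; the down-group shift dominates (900 vs 831 kJ/mol).
H > Be: the two effects oppose for this pair; the down-group effect wins (1312 vs 900 kJ/mol).
Tabulated first ionization energy (kJ/mol): H 1312, Be 900, Al 578, Ge 762, Sb 831.
So from lowest to highest: Al < Ge < Sb < Be < H.

Al, Ge, Sb, Be, H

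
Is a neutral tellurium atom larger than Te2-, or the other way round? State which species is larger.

Te2-

Forming Te2- adds 2 electrons to Te. More electron–electron repulsion in the same shell, with unchanged nuclear charge, lets the cloud expand.
An anion is larger than its parent atom: Te2- > Te.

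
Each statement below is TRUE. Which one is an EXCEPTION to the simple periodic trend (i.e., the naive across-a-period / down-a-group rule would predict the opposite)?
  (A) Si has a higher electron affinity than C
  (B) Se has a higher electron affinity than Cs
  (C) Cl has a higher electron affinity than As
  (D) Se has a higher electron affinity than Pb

The general trend: electron affinity increases across a period and decreases down a group.
(A) Si (period 3, group 14) vs C (period 2, group 14): the stated order contradicts the simple trend.
(B) Se (period 4, group 16) vs Cs (period 6, group 1): the stated order agrees with the simple trend.
(C) Cl (period 3, group 17) vs As (period 4, group 15): the stated order agrees with the simple trend.
(D) Se (period 4, group 16) vs Pb (period 6, group 14): the stated order agrees with the simple trend.
The exception is (A): Si's larger, more diffuse 3p orbitals accept an added electron slightly more readily than C's compact 2p.

(A)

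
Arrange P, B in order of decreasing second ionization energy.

The second ionization energy removes an electron from the +1 ion. For each element: P⁺ still has 4 valence electrons; B⁺ still has 2 valence electrons.
All are still removing valence electrons, so compare the +1 ions as you would atoms: IE_2 generally rises across a period (higher Z_eff) and falls down a group (larger shell), subject to the usual subshell exceptions.
Valence configurations: P⁺ [Ne]3s²3p², B⁺ [He]2s².
Tabulated IE_2 (kJ/mol): P 1907, B 2427.
So the second ionization energies run P < B.

B > P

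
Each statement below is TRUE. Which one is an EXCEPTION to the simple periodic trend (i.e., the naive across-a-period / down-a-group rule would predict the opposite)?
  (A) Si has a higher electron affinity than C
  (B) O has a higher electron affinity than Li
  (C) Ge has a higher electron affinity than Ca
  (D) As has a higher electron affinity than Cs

(A)

The general trend: electron affinity increases across a period and decreases down a group.
(A) Si (period 3, group 14) vs C (period 2, group 14): the stated order contradicts the simple trend.
(B) O (period 2, group 16) vs Li (period 2, group 1): the stated order agrees with the simple trend.
(C) Ge (period 4, group 14) vs Ca (period 4, group 2): the stated order agrees with the simple trend.
(D) As (period 4, group 15) vs Cs (period 6, group 1): the stated order agrees with the simple trend.
The exception is (A): Si's larger, more diffuse 3p orbitals accept an added electron slightly more readily than C's compact 2p.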